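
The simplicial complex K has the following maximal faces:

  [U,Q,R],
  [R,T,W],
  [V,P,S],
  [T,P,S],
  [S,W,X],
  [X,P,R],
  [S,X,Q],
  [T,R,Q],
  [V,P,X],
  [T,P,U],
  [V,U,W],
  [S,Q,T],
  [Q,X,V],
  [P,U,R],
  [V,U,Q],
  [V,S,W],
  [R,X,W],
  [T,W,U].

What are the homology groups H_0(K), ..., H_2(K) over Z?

Order the vertices as P < Q < R < S < T < U < V < W < X. Listing each simplex with vertices in this order, K has dimension 2 with simplices:

  0-simplices (9): P, Q, R, S, T, U, V, W, X
  1-simplices (27): PR, PS, PT, PU, PV, PX, QR, QS, QT, QU, QV, QX, RT, RU, RW, RX, ST, SV, SW, SX, TU, TW, UV, UW, VW, VX, WX
  2-simplices (18): PRU, PRX, PST, PSV, PTU, PVX, QRT, QRU, QST, QSX, QUV, QVX, RTW, RWX, SVW, SWX, TUW, UVW

so the chain groups are C_0 ≅ Z^9, C_1 ≅ Z^27, C_2 ≅ Z^18.

∂_1: C_1 → C_0 is given by ∂[p,q] = [q] − [p].
This gives a 9×27 integer matrix of rank 8; reducing to Smith normal form yields diagonal entries (1,1,1,1,1,1,1,1).

The boundary map ∂_2: C_2 → C_1 sends each 2-simplex [p,q,r] to [q,r] − [p,r] + [p,q]. For instance
  ∂UVW = VW − UW + UV,
  ∂PRX = RX − PX + PR.
The resulting 27×18 matrix has rank 18, and its Smith normal form has invariant factors (1,1,1,1,1,1,1,1,1,1,1,1,1,1,1,1,1,2).

Computing H_k = (kernel of ∂_k) / (image of ∂_{k+1}):

  H_0: rank C_0 − rank ∂_1 = 9 − 8 = 1, and the invariant factors of ∂_1 are all 1, so H_0 ≅ Z.
  H_1: rank ker ∂_1 − rank ∂_2 = (27 − 8) − 18 = 1, and ∂_2 has invariant factor 2 > 1, so H_1 ≅ Z × Z/2.
  H_2: rank ker ∂_2 − rank ∂_3 = (18 − 18) − 0 = 0, and there is no ∂_3, so H_2 ≅ 0.

As a check, the Euler characteristic is 9 − 27 + 18 = 0, which agrees with 1 − 1 + 0 = 0.

H_0 = Z,  H_1 = Z × Z/2,  H_2 = 0.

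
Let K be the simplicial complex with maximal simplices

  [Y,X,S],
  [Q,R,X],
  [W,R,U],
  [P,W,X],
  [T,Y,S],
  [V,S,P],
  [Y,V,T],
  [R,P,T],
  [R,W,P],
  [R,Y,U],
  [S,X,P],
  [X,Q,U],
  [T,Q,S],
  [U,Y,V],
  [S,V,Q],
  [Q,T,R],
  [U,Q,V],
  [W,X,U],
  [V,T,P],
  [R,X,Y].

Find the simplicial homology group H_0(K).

H_0 ≅ Z.

Order the vertices as P < Q < R < S < T < U < V < W < X < Y. Listing each simplex with vertices in this order, K has dimension 2 with simplices:

  0-simplices (10): P, Q, R, S, T, U, V, W, X, Y
  1-simplices (30): PR, PS, PT, PV, PW, PX, QR, QS, QT, QU, QV, QX, RT, RU, RW, RX, RY, ST, SV, SX, SY, TV, TY, UV, UW, UX, UY, VY, WX, XY
  2-simplices (20): PRT, PRW, PSV, PSX, PTV, PWX, QRT, QRX, QST, QSV, QUV, QUX, RUW, RUY, RXY, STY, SXY, TVY, UVY, UWX

so the chain groups are C_0 ≅ Z^10, C_1 ≅ Z^30, C_2 ≅ Z^20.

Boundary ∂_1: C_1 → C_0 maps an edge to its endpoints' difference, ∂[p,q] = q − p. For instance
  ∂TY = Y − T.
The 10×30 boundary matrix has rank 9 and Smith normal form diag(1,1,1,1,1,1,1,1,1).

The boundary map ∂_2: C_2 → C_1 maps a triangle to the signed sum of its edges. For instance
  ∂PWX = WX − PX + PW,
  ∂QRT = RT − QT + QR.
The 30×20 boundary matrix has rank 20 and Smith normal form diag(1,1,1,1,1,1,1,1,1,1,1,1,1,1,1,1,1,1,1,2).

From H_k ≅ ker(∂_k) / im(∂_{k+1}) we obtain:

  H_0: rank C_0 − rank ∂_1 = 10 − 9 = 1, and the invariant factors of ∂_1 are all 1, so H_0 = Z.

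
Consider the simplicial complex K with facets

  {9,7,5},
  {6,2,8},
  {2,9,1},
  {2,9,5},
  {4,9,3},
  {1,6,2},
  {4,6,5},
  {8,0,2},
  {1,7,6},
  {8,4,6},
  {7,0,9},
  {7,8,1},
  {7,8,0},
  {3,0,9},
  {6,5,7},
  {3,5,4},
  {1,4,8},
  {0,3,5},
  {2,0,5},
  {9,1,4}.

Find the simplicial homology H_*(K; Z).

We work with the vertex ordering 0 < 1 < 2 < 3 < 4 < 5 < 6 < 7 < 8 < 9. The simplices of K, each written with vertices in increasing order, are:

  0-simplices (10): [0], [1], [2], [3], [4], [5], [6], [7], [8], [9]
  1-simplices (30): (30 of them)
  2-simplices (20): (20 of them)

giving chain groups C_0 ≅ Z^10, C_1 ≅ Z^30, C_2 ≅ Z^20.

Boundary ∂_1: C_1 → C_0 maps an edge to its endpoints' difference, ∂[p,q] = q − p.
This gives a 10×30 integer matrix of rank 9; reducing to Smith normal form yields diagonal entries (1,1,1,1,1,1,1,1,1).

Boundary ∂_2: C_2 → C_1 acts by ∂[p,q,r] = [q,r] − [p,r] + [p,q]. For instance
  ∂[4,6,8] = [6,8] − [4,8] + [4,6],
  ∂[1,4,9] = [4,9] − [1,9] + [1,4].
The 30×20 boundary matrix has rank 20 and Smith normal form diag(1,1,1,1,1,1,1,1,1,1,1,1,1,1,1,1,1,1,1,2).

Reading off H_k = ker ∂_k / im ∂_{k+1}:

  H_0: rank C_0 − rank ∂_1 = 10 − 9 = 1, and the invariant factors of ∂_1 are all 1, so H_0 = Z.
  H_1: rank ker ∂_1 − rank ∂_2 = (30 − 9) − 20 = 1, and ∂_2 has invariant factor 2 > 1, so H_1 = Z × Z/2.
  H_2: rank ker ∂_2 − rank ∂_3 = (20 − 20) − 0 = 0, and there is no ∂_3, so H_2 = 0.

(K is a triangulation of the Klein bottle.)

H_0 = Z,  H_1 = Z × Z/2,  H_2 = 0.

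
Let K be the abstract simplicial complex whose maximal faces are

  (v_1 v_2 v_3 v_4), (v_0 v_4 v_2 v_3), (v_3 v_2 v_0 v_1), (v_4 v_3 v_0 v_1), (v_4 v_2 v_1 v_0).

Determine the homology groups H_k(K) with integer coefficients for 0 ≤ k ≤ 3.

H_0 = Z,  H_1 = 0,  H_2 = 0,  H_3 = Z.

Take the total order v_0 < v_1 < v_2 < v_3 < v_4 on the vertex set. Then K (dimension 3) consists of the simplices:

  0-simplices (5): [v_0], [v_1], [v_2], [v_3], [v_4]
  1-simplices (10): [v_0,v_1], [v_0,v_2], [v_0,v_3], [v_0,v_4], [v_1,v_2], [v_1,v_3], [v_1,v_4], [v_2,v_3], [v_2,v_4], [v_3,v_4]
  2-simplices (10): [v_0,v_1,v_2], [v_0,v_1,v_3], [v_0,v_1,v_4], [v_0,v_2,v_3], [v_0,v_2,v_4], [v_0,v_3,v_4], [v_1,v_2,v_3], [v_1,v_2,v_4], [v_1,v_3,v_4], [v_2,v_3,v_4]
  3-simplices (5): [v_0,v_1,v_2,v_3], [v_0,v_1,v_2,v_4], [v_0,v_1,v_3,v_4], [v_0,v_2,v_3,v_4], [v_1,v_2,v_3,v_4]

so the chain groups are C_0 ≅ Z^5, C_1 ≅ Z^10, C_2 ≅ Z^10, C_3 ≅ Z^5.

Boundary ∂_1: C_1 → C_0 sends each edge [p,q] (with p < q) to q − p.
The 5×10 boundary matrix has rank 4 and Smith normal form diag(1,1,1,1).

∂_2: C_2 → C_1 sends each 2-simplex [p,q,r] to [q,r] − [p,r] + [p,q]. For instance
  ∂[v_0,v_3,v_4] = [v_3,v_4] − [v_0,v_4] + [v_0,v_3],
  ∂[v_0,v_2,v_4] = [v_2,v_4] − [v_0,v_4] + [v_0,v_2].
The 10×10 boundary matrix has rank 6 and Smith normal form diag(1,1,1,1,1,1).

∂_3: C_3 → C_2 sends each 3-simplex σ to the alternating sum Σ_i (−1)^i (σ with its i-th vertex removed). For instance
  ∂[v_0,v_1,v_2,v_4] = [v_1,v_2,v_4] − [v_0,v_2,v_4] + [v_0,v_1,v_4] − [v_0,v_1,v_2],
  ∂[v_0,v_2,v_3,v_4] = [v_2,v_3,v_4] − [v_0,v_3,v_4] + [v_0,v_2,v_4] − [v_0,v_2,v_3].
The 10×5 boundary matrix has rank 4 and Smith normal form diag(1,1,1,1).

Computing H_k = (kernel of ∂_k) / (image of ∂_{k+1}):

  H_0: rank C_0 − rank ∂_1 = 5 − 4 = 1, and the invariant factors of ∂_1 are all 1, so H_0 = Z.
  H_1: rank ker ∂_1 − rank ∂_2 = (10 − 4) − 6 = 0, and the invariant factors of ∂_2 are all 1, so H_1 = 0.
  H_2: rank ker ∂_2 − rank ∂_3 = (10 − 6) − 4 = 0, and the invariant factors of ∂_3 are all 1, so H_2 = 0.
  H_3: rank ker ∂_3 − rank ∂_4 = (5 − 4) − 0 = 1, and there is no ∂_4, so H_3 = Z.

As a check, the Euler characteristic is 5 − 10 + 10 − 5 = 0, which agrees with 1 − 0 + 0 − 1 = 0.
(K is a triangulation of the 3-sphere S^3.)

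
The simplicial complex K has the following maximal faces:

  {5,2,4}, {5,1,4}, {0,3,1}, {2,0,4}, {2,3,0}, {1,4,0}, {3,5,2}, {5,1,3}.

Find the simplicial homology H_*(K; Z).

H_0 = Z,  H_1 = 0,  H_2 = Z.

Fix the vertex order 0 < 1 < 2 < 3 < 4 < 5 and write every simplex with vertices in increasing order. Then dim K = 2 and the simplices of K are:

  0-simplices (6): [0], [1], [2], [3], [4], [5]
  1-simplices (12): [0,1], [0,2], [0,3], [0,4], [1,3], [1,4], [1,5], [2,3], [2,4], [2,5], [3,5], [4,5]
  2-simplices (8): [0,1,3], [0,1,4], [0,2,3], [0,2,4], [1,3,5], [1,4,5], [2,3,5], [2,4,5]

Hence C_0 ≅ Z^6, C_1 ≅ Z^12, C_2 ≅ Z^8.

∂_1: C_1 → C_0 maps an edge to its endpoints' difference, ∂[p,q] = q − p. For instance
  ∂[1,4] = [4] − [1].
This gives a 6×12 integer matrix of rank 5; reducing to Smith normal form yields diagonal entries (1,1,1,1,1).

Boundary ∂_2: C_2 → C_1 acts by ∂[p,q,r] = [q,r] − [p,r] + [p,q]. For instance
  ∂[0,2,4] = [2,4] − [0,4] + [0,2],
  ∂[0,2,3] = [2,3] − [0,3] + [0,2].
This gives a 12×8 integer matrix of rank 7; reducing to Smith normal form yields diagonal entries (1,1,1,1,1,1,1).

From H_k ≅ ker(∂_k) / im(∂_{k+1}) we obtain:

  H_0: rank C_0 − rank ∂_1 = 6 − 5 = 1, and the invariant factors of ∂_1 are all 1, so H_0 = Z.
  H_1: rank ker ∂_1 − rank ∂_2 = (12 − 5) − 7 = 0, and the invariant factors of ∂_2 are all 1, so H_1 = 0.
  H_2: rank ker ∂_2 − rank ∂_3 = (8 − 7) − 0 = 1, and there is no ∂_3, so H_2 = Z.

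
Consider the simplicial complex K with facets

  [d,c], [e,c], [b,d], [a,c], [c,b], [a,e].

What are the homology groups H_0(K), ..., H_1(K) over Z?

K has 5 vertices, 6 edges.
rank ∂_0 = 0, rank ∂_1 = 4 ⇒ b_0 = 5 − 0 − 4 = 1; all invariant factors of ∂_1 are 1 so no torsion. So H_0 = Z.
rank ∂_1 = 4, rank ∂_2 = 0 ⇒ b_1 = 6 − 4 − 0 = 2. So H_1 = Z^2.

H_0 ≅ Z,  H_1 ≅ Z^2.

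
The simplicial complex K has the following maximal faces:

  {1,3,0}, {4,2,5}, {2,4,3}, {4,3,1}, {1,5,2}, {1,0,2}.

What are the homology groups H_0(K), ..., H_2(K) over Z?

K has 6 vertices, 12 edges, 6 triangles.
rank ∂_0 = 0, rank ∂_1 = 5 ⇒ b_0 = 6 − 0 − 5 = 1; all invariant factors of ∂_1 are 1 so no torsion. So H_0 ≅ Z.
rank ∂_1 = 5, rank ∂_2 = 6 ⇒ b_1 = 12 − 5 − 6 = 1; all invariant factors of ∂_2 are 1 so no torsion. So H_1 ≅ Z.
rank ∂_2 = 6, rank ∂_3 = 0 ⇒ b_2 = 6 − 6 − 0 = 0. So H_2 ≅ 0.

H_0 ≅ Z,  H_1 ≅ Z,  H_2 = 0.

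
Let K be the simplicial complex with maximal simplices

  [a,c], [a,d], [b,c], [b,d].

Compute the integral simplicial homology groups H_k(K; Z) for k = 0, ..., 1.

H_0 = Z,  H_1 = Z.

K has 4 vertices, 4 edges.
rank ∂_0 = 0, rank ∂_1 = 3 ⇒ b_0 = 4 − 0 − 3 = 1; all invariant factors of ∂_1 are 1 so no torsion. So H_0 ≅ Z.
rank ∂_1 = 3, rank ∂_2 = 0 ⇒ b_1 = 4 − 3 − 0 = 1. So H_1 ≅ Z.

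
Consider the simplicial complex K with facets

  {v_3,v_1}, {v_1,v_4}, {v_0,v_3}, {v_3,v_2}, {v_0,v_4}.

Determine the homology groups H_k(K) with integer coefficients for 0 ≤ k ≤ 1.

H_0 = Z,  H_1 = Z.

K has 5 vertices, 5 edges.
rank ∂_0 = 0, rank ∂_1 = 4 ⇒ b_0 = 5 − 0 − 4 = 1; all invariant factors of ∂_1 are 1 so no torsion. So H_0 ≅ Z.
rank ∂_1 = 4, rank ∂_2 = 0 ⇒ b_1 = 5 − 4 − 0 = 1. So H_1 ≅ Z.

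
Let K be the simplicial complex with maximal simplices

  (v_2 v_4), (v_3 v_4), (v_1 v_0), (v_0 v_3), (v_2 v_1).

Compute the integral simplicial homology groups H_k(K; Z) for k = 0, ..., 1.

We work with the vertex ordering v_0 < v_1 < v_2 < v_3 < v_4. The simplices of K, each written with vertices in increasing order, are:

  0-simplices (5): [v_0], [v_1], [v_2], [v_3], [v_4]
  1-simplices (5): [v_0,v_1], [v_0,v_3], [v_1,v_2], [v_2,v_4], [v_3,v_4]

so the chain groups are C_0 ≅ Z^5, C_1 ≅ Z^5.

∂_1: C_1 → C_0 sends each edge [p,q] (with p < q) to q − p. For instance
  ∂[v_2,v_4] = [v_4] − [v_2].
The resulting 5×5 matrix has rank 4, and its Smith normal form has invariant factors (1,1,1,1).

Computing H_k = (kernel of ∂_k) / (image of ∂_{k+1}):

  H_0: rank C_0 − rank ∂_1 = 5 − 4 = 1, and the invariant factors of ∂_1 are all 1, so H_0 ≅ Z.
  H_1: rank ker ∂_1 − rank ∂_2 = (5 − 4) − 0 = 1, and there is no ∂_2, so H_1 ≅ Z.

(K is a triangulation of the circle S^1.)

H_0 = Z,  H_1 = Z.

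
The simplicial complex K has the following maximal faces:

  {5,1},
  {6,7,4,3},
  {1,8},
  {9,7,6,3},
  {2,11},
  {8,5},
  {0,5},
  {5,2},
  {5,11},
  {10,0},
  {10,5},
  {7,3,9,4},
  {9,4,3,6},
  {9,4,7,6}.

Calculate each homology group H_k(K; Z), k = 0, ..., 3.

H_0 ≅ Z^2,  H_1 ≅ Z^3,  H_2 = 0,  H_3 ≅ Z.

Order the vertices as 0 < 1 < 2 < 3 < 4 < 5 < 6 < 7 < 8 < 9 < 10 < 11. Listing each simplex with vertices in this order, K has dimension 3 with simplices:

  0-simplices (12): [0], [1], [2], [3], [4], [5], [6], [7], [8], [9], [10], [11]
  1-simplices (19): [0,5], [0,10], [1,5], [1,8], [2,5], [2,11], [3,4], [3,6], [3,7], [3,9], [4,6], [4,7], [4,9], [5,8], [5,10], [5,11], [6,7], [6,9], [7,9]
  2-simplices (10): [3,4,6], [3,4,7], [3,4,9], [3,6,7], [3,6,9], [3,7,9], [4,6,7], [4,6,9], [4,7,9], [6,7,9]
  3-simplices (5): [3,4,6,7], [3,4,6,9], [3,4,7,9], [3,6,7,9], [4,6,7,9]

giving chain groups C_0 ≅ Z^12, C_1 ≅ Z^19, C_2 ≅ Z^10, C_3 ≅ Z^5.

∂_1: C_1 → C_0 sends each edge [p,q] (with p < q) to q − p. For instance
  ∂[2,11] = [11] − [2].
This gives a 12×19 integer matrix of rank 10; reducing to Smith normal form yields diagonal entries (1,1,1,1,1,1,1,1,1,1).

Boundary ∂_2: C_2 → C_1 acts by ∂[p,q,r] = [q,r] − [p,r] + [p,q]. For instance
  ∂[3,4,7] = [4,7] − [3,7] + [3,4],
  ∂[3,6,9] = [6,9] − [3,9] + [3,6].
The resulting 19×10 matrix has rank 6, and its Smith normal form has invariant factors (1,1,1,1,1,1).

Boundary ∂_3: C_3 → C_2 sends each 3-simplex σ to the alternating sum Σ_i (−1)^i (σ with its i-th vertex removed). For instance
  ∂[3,4,6,7] = [4,6,7] − [3,6,7] + [3,4,7] − [3,4,6],
  ∂[3,6,7,9] = [6,7,9] − [3,7,9] + [3,6,9] − [3,6,7].
As a 10×5 matrix over Z this has rank 4, with invariant factors (1,1,1,1).

Computing H_k = (kernel of ∂_k) / (image of ∂_{k+1}):

  H_0: rank C_0 − rank ∂_1 = 12 − 10 = 2, and the invariant factors of ∂_1 are all 1, so H_0 ≅ Z^2.
  H_1: rank ker ∂_1 − rank ∂_2 = (19 − 10) − 6 = 3, and the invariant factors of ∂_2 are all 1, so H_1 ≅ Z^3.
  H_2: rank ker ∂_2 − rank ∂_3 = (10 − 6) − 4 = 0, and the invariant factors of ∂_3 are all 1, so H_2 ≅ 0.
  H_3: rank ker ∂_3 − rank ∂_4 = (5 − 4) − 0 = 1, and there is no ∂_4, so H_3 ≅ Z.

As a check, the Euler characteristic is 12 − 19 + 10 − 5 = -2, which agrees with 2 − 3 + 0 − 1 = -2.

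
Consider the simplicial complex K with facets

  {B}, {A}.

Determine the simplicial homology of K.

H_0 = Z^2.

Fix the vertex order A < B and write every simplex with vertices in increasing order. Then dim K = 0 and the simplices of K are:

  0-simplices (2): A, B

Hence C_0 ≅ Z^2.

From H_k ≅ ker(∂_k) / im(∂_{k+1}) we obtain:

  H_0: rank C_0 − rank ∂_1 = 2 − 0 = 2, and there is no ∂_1, so H_0 = Z^2.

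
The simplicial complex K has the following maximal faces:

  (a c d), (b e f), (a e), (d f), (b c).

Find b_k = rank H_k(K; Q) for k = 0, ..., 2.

Order the vertices as a < b < c < d < e < f. Listing each simplex with vertices in this order, K has dimension 2 with simplices:

  0-simplices (6): a, b, c, d, e, f
  1-simplices (9): ac, ad, ae, bc, be, bf, cd, df, ef
  2-simplices (2): acd, bef

so the chain groups are C_0 ≅ Z^6, C_1 ≅ Z^9, C_2 ≅ Z^2.

∂_1: C_1 → C_0 is given by ∂[p,q] = [q] − [p]. For instance
  ∂ac = c − a.
As a 6×9 matrix over Z this has rank 5, with invariant factors (1,1,1,1,1).

The boundary map ∂_2: C_2 → C_1 acts by ∂[p,q,r] = [q,r] − [p,r] + [p,q]. For instance
  ∂acd = cd − ad + ac,
  ∂bef = ef − bf + be.
The 9×2 boundary matrix has rank 2 and Smith normal form diag(1,1).

Computing H_k = (kernel of ∂_k) / (image of ∂_{k+1}):

  H_0: rank C_0 − rank ∂_1 = 6 − 5 = 1, and the invariant factors of ∂_1 are all 1, so H_0 ≅ Z.
  H_1: rank ker ∂_1 − rank ∂_2 = (9 − 5) − 2 = 2, and the invariant factors of ∂_2 are all 1, so H_1 ≅ Z^2.
  H_2: rank ker ∂_2 − rank ∂_3 = (2 − 2) − 0 = 0, and there is no ∂_3, so H_2 ≅ 0.

As a check, the Euler characteristic is 6 − 9 + 2 = -1, which agrees with 1 − 2 + 0 = -1.

Hence the Betti numbers are b_0 = 1, b_1 = 2, b_2 = 0.

b_0 = 1, b_1 = 2, b_2 = 0.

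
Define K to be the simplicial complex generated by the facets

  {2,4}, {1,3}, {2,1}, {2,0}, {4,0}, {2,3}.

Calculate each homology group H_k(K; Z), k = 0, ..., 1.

H_0 = Z,  H_1 = Z^2.

Fix the vertex order 0 < 1 < 2 < 3 < 4 and write every simplex with vertices in increasing order. Then dim K = 1 and the simplices of K are:

  0-simplices (5): [0], [1], [2], [3], [4]
  1-simplices (6): [0,2], [0,4], [1,2], [1,3], [2,3], [2,4]

so the chain groups are C_0 ≅ Z^5, C_1 ≅ Z^6.

∂_1: C_1 → C_0 is given by ∂[p,q] = [q] − [p]. For instance
  ∂[0,4] = [4] − [0].
The 5×6 boundary matrix has rank 4 and Smith normal form diag(1,1,1,1).

From H_k ≅ ker(∂_k) / im(∂_{k+1}) we obtain:

  H_0: rank C_0 − rank ∂_1 = 5 − 4 = 1, and the invariant factors of ∂_1 are all 1, so H_0 ≅ Z.
  H_1: rank ker ∂_1 − rank ∂_2 = (6 − 4) − 0 = 2, and there is no ∂_2, so H_1 ≅ Z^2.

As a check, the Euler characteristic is 5 − 6 = -1, which agrees with 1 − 2 = -1.
(K is a triangulation of a wedge of 2 circles.)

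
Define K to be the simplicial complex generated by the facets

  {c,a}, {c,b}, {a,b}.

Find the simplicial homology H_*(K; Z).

H_0 = Z,  H_1 = Z.

We work with the vertex ordering a < b < c. The simplices of K, each written with vertices in increasing order, are:

  0-simplices (3): a, b, c
  1-simplices (3): ab, ac, bc

giving chain groups C_0 ≅ Z^3, C_1 ≅ Z^3.

Boundary ∂_1: C_1 → C_0 maps an edge to its endpoints' difference, ∂[p,q] = q − p. For instance
  ∂ac = c − a.
This gives a 3×3 integer matrix of rank 2; reducing to Smith normal form yields diagonal entries (1,1).

From H_k ≅ ker(∂_k) / im(∂_{k+1}) we obtain:

  H_0: rank C_0 − rank ∂_1 = 3 − 2 = 1, and the invariant factors of ∂_1 are all 1, so H_0 = Z.
  H_1: rank ker ∂_1 − rank ∂_2 = (3 − 2) − 0 = 1, and there is no ∂_2, so H_1 = Z.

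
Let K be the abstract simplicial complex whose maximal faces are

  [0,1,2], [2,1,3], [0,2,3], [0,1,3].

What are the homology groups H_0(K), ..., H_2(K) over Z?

Take the total order 0 < 1 < 2 < 3 on the vertex set. Then K (dimension 2) consists of the simplices:

  0-simplices (4): [0], [1], [2], [3]
  1-simplices (6): [0,1], [0,2], [0,3], [1,2], [1,3], [2,3]
  2-simplices (4): [0,1,2], [0,1,3], [0,2,3], [1,2,3]

so the chain groups are C_0 ≅ Z^4, C_1 ≅ Z^6, C_2 ≅ Z^4.

∂_1: C_1 → C_0 maps an edge to its endpoints' difference, ∂[p,q] = q − p. For instance
  ∂[0,2] = [2] − [0].
The resulting 4×6 matrix has rank 3, and its Smith normal form has invariant factors (1,1,1).

Boundary ∂_2: C_2 → C_1 acts by ∂[p,q,r] = [q,r] − [p,r] + [p,q]. For instance
  ∂[1,2,3] = [2,3] − [1,3] + [1,2],
  ∂[0,2,3] = [2,3] − [0,3] + [0,2].
The 6×4 boundary matrix has rank 3 and Smith normal form diag(1,1,1).

Computing H_k = (kernel of ∂_k) / (image of ∂_{k+1}):

  H_0: rank C_0 − rank ∂_1 = 4 − 3 = 1, and the invariant factors of ∂_1 are all 1, so H_0 = Z.
  H_1: rank ker ∂_1 − rank ∂_2 = (6 − 3) − 3 = 0, and the invariant factors of ∂_2 are all 1, so H_1 = 0.
  H_2: rank ker ∂_2 − rank ∂_3 = (4 − 3) − 0 = 1, and there is no ∂_3, so H_2 = Z.

As a check, the Euler characteristic is 4 − 6 + 4 = 2, which agrees with 1 − 0 + 1 = 2.
(K is a triangulation of the 2-sphere S^2.)

H_0 = Z,  H_1 = 0,  H_2 = Z.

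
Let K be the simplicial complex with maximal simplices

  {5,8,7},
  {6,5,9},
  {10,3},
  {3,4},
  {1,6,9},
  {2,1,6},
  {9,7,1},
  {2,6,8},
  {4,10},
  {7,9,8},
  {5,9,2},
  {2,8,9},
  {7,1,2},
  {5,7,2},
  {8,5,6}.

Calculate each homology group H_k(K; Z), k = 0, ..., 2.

We work with the vertex ordering 1 < 2 < 3 < 4 < 5 < 6 < 7 < 8 < 9 < 10. The simplices of K, each written with vertices in increasing order, are:

  0-simplices (10): [1], [2], [3], [4], [5], [6], [7], [8], [9], [10]
  1-simplices (21): [1,2], [1,6], [1,7], [1,9], [2,5], [2,6], [2,7], [2,8], [2,9], [3,4], [3,10], [4,10], [5,6], [5,7], [5,8], [5,9], [6,8], [6,9], [7,8], [7,9], [8,9]
  2-simplices (12): [1,2,6], [1,2,7], [1,6,9], [1,7,9], [2,5,7], [2,5,9], [2,6,8], [2,8,9], [5,6,8], [5,6,9], [5,7,8], [7,8,9]

giving chain groups C_0 ≅ Z^10, C_1 ≅ Z^21, C_2 ≅ Z^12.

Boundary ∂_1: C_1 → C_0 is given by ∂[p,q] = [q] − [p]. For instance
  ∂[4,10] = [10] − [4].
As a 10×21 matrix over Z this has rank 8, with invariant factors (1,1,1,1,1,1,1,1).

∂_2: C_2 → C_1 sends each 2-simplex [p,q,r] to [q,r] − [p,r] + [p,q]. For instance
  ∂[2,8,9] = [8,9] − [2,9] + [2,8],
  ∂[1,2,6] = [2,6] − [1,6] + [1,2].
As a 21×12 matrix over Z this has rank 12, with invariant factors (1,1,1,1,1,1,1,1,1,1,1,2).

Reading off H_k = ker ∂_k / im ∂_{k+1}:

  H_0: rank C_0 − rank ∂_1 = 10 − 8 = 2, and the invariant factors of ∂_1 are all 1, so H_0 ≅ Z^2.
  H_1: rank ker ∂_1 − rank ∂_2 = (21 − 8) − 12 = 1, and ∂_2 has invariant factor 2 > 1, so H_1 ≅ Z ⊕ Z/2Z.
  H_2: rank ker ∂_2 − rank ∂_3 = (12 − 12) − 0 = 0, and there is no ∂_3, so H_2 ≅ 0.

(K is a triangulation of the disjoint union of the real projective plane RP^2 and the circle S^1.)

H_0 ≅ Z^2,  H_1 ≅ Z ⊕ Z/2Z,  H_2 = 0.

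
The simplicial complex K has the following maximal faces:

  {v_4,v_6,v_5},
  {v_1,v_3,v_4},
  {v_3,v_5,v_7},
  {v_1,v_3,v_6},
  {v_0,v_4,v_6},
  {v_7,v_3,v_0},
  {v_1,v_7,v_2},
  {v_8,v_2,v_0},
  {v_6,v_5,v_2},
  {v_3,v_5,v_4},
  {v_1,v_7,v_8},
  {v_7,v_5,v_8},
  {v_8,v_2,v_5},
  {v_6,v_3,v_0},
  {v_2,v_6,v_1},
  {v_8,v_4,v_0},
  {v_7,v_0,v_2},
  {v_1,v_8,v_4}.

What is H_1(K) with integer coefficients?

Take the total order v_0 < v_1 < v_2 < v_3 < v_4 < v_5 < v_6 < v_7 < v_8 on the vertex set. Then K (dimension 2) consists of the simplices:

  0-simplices (9): [v_0], [v_1], [v_2], [v_3], [v_4], [v_5], [v_6], [v_7], [v_8]
  1-simplices (27): (27 of them)
  2-simplices (18): (18 of them)

giving chain groups C_0 ≅ Z^9, C_1 ≅ Z^27, C_2 ≅ Z^18.

The boundary map ∂_1: C_1 → C_0 sends each edge [p,q] (with p < q) to q − p. For instance
  ∂[v_0,v_4] = [v_4] − [v_0].
This gives a 9×27 integer matrix of rank 8; reducing to Smith normal form yields diagonal entries (1,1,1,1,1,1,1,1).

The boundary map ∂_2: C_2 → C_1 acts by ∂[p,q,r] = [q,r] − [p,r] + [p,q]. For instance
  ∂[v_0,v_4,v_6] = [v_4,v_6] − [v_0,v_6] + [v_0,v_4],
  ∂[v_0,v_2,v_7] = [v_2,v_7] − [v_0,v_7] + [v_0,v_2].
The 27×18 boundary matrix has rank 18 and Smith normal form diag(1,1,1,1,1,1,1,1,1,1,1,1,1,1,1,1,1,2).

Reading off H_k = ker ∂_k / im ∂_{k+1}:

  H_1: rank ker ∂_1 − rank ∂_2 = (27 − 8) − 18 = 1, and ∂_2 has invariant factor 2 > 1, so H_1 = Z ⊕ Z/2.

(K is a triangulation of the Klein bottle.)

H_1 = Z ⊕ Z/2.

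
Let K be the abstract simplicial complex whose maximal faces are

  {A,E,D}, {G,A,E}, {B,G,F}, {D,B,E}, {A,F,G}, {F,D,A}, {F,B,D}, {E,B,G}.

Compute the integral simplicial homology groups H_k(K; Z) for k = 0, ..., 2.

H_0 ≅ Z,  H_1 = 0,  H_2 ≅ Z.

Order the vertices as A < B < D < E < F < G. Listing each simplex with vertices in this order, K has dimension 2 with simplices:

  0-simplices (6): A, B, D, E, F, G
  1-simplices (12): AD, AE, AF, AG, BD, BE, BF, BG, DE, DF, EG, FG
  2-simplices (8): ADE, ADF, AEG, AFG, BDE, BDF, BEG, BFG

giving chain groups C_0 ≅ Z^6, C_1 ≅ Z^12, C_2 ≅ Z^8.

The boundary map ∂_1: C_1 → C_0 is given by ∂[p,q] = [q] − [p]. For instance
  ∂BF = F − B.
This gives a 6×12 integer matrix of rank 5; reducing to Smith normal form yields diagonal entries (1,1,1,1,1).

∂_2: C_2 → C_1 acts by ∂[p,q,r] = [q,r] − [p,r] + [p,q]. For instance
  ∂BEG = EG − BG + BE,
  ∂ADF = DF − AF + AD.
The resulting 12×8 matrix has rank 7, and its Smith normal form has invariant factors (1,1,1,1,1,1,1).

Reading off H_k = ker ∂_k / im ∂_{k+1}:

  H_0: rank C_0 − rank ∂_1 = 6 − 5 = 1, and the invariant factors of ∂_1 are all 1, so H_0 ≅ Z.
  H_1: rank ker ∂_1 − rank ∂_2 = (12 − 5) − 7 = 0, and the invariant factors of ∂_2 are all 1, so H_1 ≅ 0.
  H_2: rank ker ∂_2 − rank ∂_3 = (8 − 7) − 0 = 1, and there is no ∂_3, so H_2 ≅ Z.

As a check, the Euler characteristic is 6 − 12 + 8 = 2, which agrees with 1 − 0 + 1 = 2.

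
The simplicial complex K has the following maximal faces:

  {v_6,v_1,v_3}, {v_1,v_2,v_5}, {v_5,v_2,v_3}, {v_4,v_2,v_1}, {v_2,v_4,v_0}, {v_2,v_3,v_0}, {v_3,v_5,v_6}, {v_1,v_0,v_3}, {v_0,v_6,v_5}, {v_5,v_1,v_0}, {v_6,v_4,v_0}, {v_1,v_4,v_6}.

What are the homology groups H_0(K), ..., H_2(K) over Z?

H_0 = Z,  H_1 = Z/2Z,  H_2 = 0.

K has 7 vertices, 18 edges, 12 triangles.
rank ∂_0 = 0, rank ∂_1 = 6 ⇒ b_0 = 7 − 0 − 6 = 1; all invariant factors of ∂_1 are 1 so no torsion. So H_0 ≅ Z.
rank ∂_1 = 6, rank ∂_2 = 12 ⇒ b_1 = 18 − 6 − 12 = 0; ∂_2 has invariant factor(s) [2] giving torsion. So H_1 ≅ Z/2Z.
rank ∂_2 = 12, rank ∂_3 = 0 ⇒ b_2 = 12 − 12 − 0 = 0. So H_2 ≅ 0.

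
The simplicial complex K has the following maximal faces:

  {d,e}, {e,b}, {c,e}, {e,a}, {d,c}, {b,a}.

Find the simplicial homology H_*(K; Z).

Order the vertices as a < b < c < d < e. Listing each simplex with vertices in this order, K has dimension 1 with simplices:

  0-simplices (5): a, b, c, d, e
  1-simplices (6): ab, ae, be, cd, ce, de

Hence C_0 ≅ Z^5, C_1 ≅ Z^6.

Boundary ∂_1: C_1 → C_0 maps an edge to its endpoints' difference, ∂[p,q] = q − p.
The resulting 5×6 matrix has rank 4, and its Smith normal form has invariant factors (1,1,1,1).

Now H_k = ker ∂_k / im ∂_{k+1}, so:

  H_0: rank C_0 − rank ∂_1 = 5 − 4 = 1, and the invariant factors of ∂_1 are all 1, so H_0 ≅ Z.
  H_1: rank ker ∂_1 − rank ∂_2 = (6 − 4) − 0 = 2, and there is no ∂_2, so H_1 ≅ Z^2.

H_0 = Z,  H_1 = Z^2.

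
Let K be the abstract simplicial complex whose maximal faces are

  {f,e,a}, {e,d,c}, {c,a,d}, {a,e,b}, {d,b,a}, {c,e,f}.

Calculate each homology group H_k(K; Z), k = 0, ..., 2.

Order the vertices as a < b < c < d < e < f. Listing each simplex with vertices in this order, K has dimension 2 with simplices:

  0-simplices (6): a, b, c, d, e, f
  1-simplices (12): ab, ac, ad, ae, af, bd, be, cd, ce, cf, de, ef
  2-simplices (6): abd, abe, acd, aef, cde, cef

so the chain groups are C_0 ≅ Z^6, C_1 ≅ Z^12, C_2 ≅ Z^6.

The boundary map ∂_1: C_1 → C_0 sends each edge [p,q] (with p < q) to q − p.
This gives a 6×12 integer matrix of rank 5; reducing to Smith normal form yields diagonal entries (1,1,1,1,1).

The boundary map ∂_2: C_2 → C_1 acts by ∂[p,q,r] = [q,r] − [p,r] + [p,q]. For instance
  ∂cde = de − ce + cd,
  ∂cef = ef − cf + ce.
The resulting 12×6 matrix has rank 6, and its Smith normal form has invariant factors (1,1,1,1,1,1).

From H_k ≅ ker(∂_k) / im(∂_{k+1}) we obtain:

  H_0: rank C_0 − rank ∂_1 = 6 − 5 = 1, and the invariant factors of ∂_1 are all 1, so H_0 ≅ Z.
  H_1: rank ker ∂_1 − rank ∂_2 = (12 − 5) − 6 = 1, and the invariant factors of ∂_2 are all 1, so H_1 ≅ Z.
  H_2: rank ker ∂_2 − rank ∂_3 = (6 − 6) − 0 = 0, and there is no ∂_3, so H_2 ≅ 0.

As a check, the Euler characteristic is 6 − 12 + 6 = 0, which agrees with 1 − 1 + 0 = 0.

H_0 ≅ Z,  H_1 ≅ Z,  H_2 = 0.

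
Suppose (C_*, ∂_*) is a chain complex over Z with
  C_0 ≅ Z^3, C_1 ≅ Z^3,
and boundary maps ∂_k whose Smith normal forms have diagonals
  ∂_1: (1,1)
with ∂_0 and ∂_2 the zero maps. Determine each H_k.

H_0 = Z,  H_1 = Z.

H_0: b_0 = 3 − 0 − 2 = 1; torsion from ∂_1 factors > 1: none. So H_0 = Z.
H_1: b_1 = 3 − 2 − 0 = 1; torsion from ∂_2 factors > 1: none. So H_1 = Z.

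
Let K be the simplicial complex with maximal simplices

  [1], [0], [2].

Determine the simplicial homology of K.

H_0 ≅ Z^3.

We work with the vertex ordering 0 < 1 < 2. The simplices of K, each written with vertices in increasing order, are:

  0-simplices (3): [0], [1], [2]

giving chain groups C_0 ≅ Z^3.

Computing H_k = (kernel of ∂_k) / (image of ∂_{k+1}):

  H_0: rank C_0 − rank ∂_1 = 3 − 0 = 3, and there is no ∂_1, so H_0 = Z^3.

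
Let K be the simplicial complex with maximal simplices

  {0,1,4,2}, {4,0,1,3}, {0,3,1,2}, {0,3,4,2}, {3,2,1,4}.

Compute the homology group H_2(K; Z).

Fix the vertex order 0 < 1 < 2 < 3 < 4 and write every simplex with vertices in increasing order. Then dim K = 3 and the simplices of K are:

  0-simplices (5): [0], [1], [2], [3], [4]
  1-simplices (10): [0,1], [0,2], [0,3], [0,4], [1,2], [1,3], [1,4], [2,3], [2,4], [3,4]
  2-simplices (10): [0,1,2], [0,1,3], [0,1,4], [0,2,3], [0,2,4], [0,3,4], [1,2,3], [1,2,4], [1,3,4], [2,3,4]
  3-simplices (5): [0,1,2,3], [0,1,2,4], [0,1,3,4], [0,2,3,4], [1,2,3,4]

Hence C_0 ≅ Z^5, C_1 ≅ Z^10, C_2 ≅ Z^10, C_3 ≅ Z^5.

Boundary ∂_1: C_1 → C_0 maps an edge to its endpoints' difference, ∂[p,q] = q − p.
The 5×10 boundary matrix has rank 4 and Smith normal form diag(1,1,1,1).

∂_2: C_2 → C_1 sends each 2-simplex [p,q,r] to [q,r] − [p,r] + [p,q]. For instance
  ∂[0,1,4] = [1,4] − [0,4] + [0,1],
  ∂[2,3,4] = [3,4] − [2,4] + [2,3].
As a 10×10 matrix over Z this has rank 6, with invariant factors (1,1,1,1,1,1).

∂_3: C_3 → C_2 sends each 3-simplex σ to the alternating sum Σ_i (−1)^i (σ with its i-th vertex removed). For instance
  ∂[0,1,3,4] = [1,3,4] − [0,3,4] + [0,1,4] − [0,1,3],
  ∂[0,1,2,4] = [1,2,4] − [0,2,4] + [0,1,4] − [0,1,2].
This gives a 10×5 integer matrix of rank 4; reducing to Smith normal form yields diagonal entries (1,1,1,1).

Reading off H_k = ker ∂_k / im ∂_{k+1}:

  H_2: rank ker ∂_2 − rank ∂_3 = (10 − 6) − 4 = 0, and the invariant factors of ∂_3 are all 1, so H_2 = 0.

(K is a triangulation of the 3-sphere S^3.)

H_2 = 0.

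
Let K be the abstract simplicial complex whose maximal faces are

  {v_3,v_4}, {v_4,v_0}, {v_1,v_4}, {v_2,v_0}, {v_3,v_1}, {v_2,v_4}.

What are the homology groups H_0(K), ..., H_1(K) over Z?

H_0 ≅ Z,  H_1 ≅ Z^2.

Order the vertices as v_0 < v_1 < v_2 < v_3 < v_4. Listing each simplex with vertices in this order, K has dimension 1 with simplices:

  0-simplices (5): [v_0], [v_1], [v_2], [v_3], [v_4]
  1-simplices (6): [v_0,v_2], [v_0,v_4], [v_1,v_3], [v_1,v_4], [v_2,v_4], [v_3,v_4]

Hence C_0 ≅ Z^5, C_1 ≅ Z^6.

The boundary map ∂_1: C_1 → C_0 is given by ∂[p,q] = [q] − [p].
As a 5×6 matrix over Z this has rank 4, with invariant factors (1,1,1,1).

Now H_k = ker ∂_k / im ∂_{k+1}, so:

  H_0: rank C_0 − rank ∂_1 = 5 − 4 = 1, and the invariant factors of ∂_1 are all 1, so H_0 ≅ Z.
  H_1: rank ker ∂_1 − rank ∂_2 = (6 − 4) − 0 = 2, and there is no ∂_2, so H_1 ≅ Z^2.

(K is a triangulation of a wedge of 2 circles.)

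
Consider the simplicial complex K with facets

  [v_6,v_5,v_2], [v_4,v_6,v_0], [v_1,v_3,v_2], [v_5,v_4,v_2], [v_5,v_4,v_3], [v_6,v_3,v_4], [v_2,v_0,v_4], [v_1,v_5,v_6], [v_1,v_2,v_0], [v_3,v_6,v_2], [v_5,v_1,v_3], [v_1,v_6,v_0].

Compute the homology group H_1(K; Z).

H_1 ≅ Z/2.

Fix the vertex order v_0 < v_1 < v_2 < v_3 < v_4 < v_5 < v_6 and write every simplex with vertices in increasing order. Then dim K = 2 and the simplices of K are:

  0-simplices (7): [v_0], [v_1], [v_2], [v_3], [v_4], [v_5], [v_6]
  1-simplices (18): (18 of them)
  2-simplices (12): (12 of them)

so the chain groups are C_0 ≅ Z^7, C_1 ≅ Z^18, C_2 ≅ Z^12.

∂_1: C_1 → C_0 sends each edge [p,q] (with p < q) to q − p. For instance
  ∂[v_1,v_5] = [v_5] − [v_1].
The 7×18 boundary matrix has rank 6 and Smith normal form diag(1,1,1,1,1,1).

Boundary ∂_2: C_2 → C_1 acts by ∂[p,q,r] = [q,r] − [p,r] + [p,q]. For instance
  ∂[v_1,v_2,v_3] = [v_2,v_3] − [v_1,v_3] + [v_1,v_2],
  ∂[v_3,v_4,v_6] = [v_4,v_6] − [v_3,v_6] + [v_3,v_4].
As a 18×12 matrix over Z this has rank 12, with invariant factors (1,1,1,1,1,1,1,1,1,1,1,2).

Computing H_k = (kernel of ∂_k) / (image of ∂_{k+1}):

  H_1: rank ker ∂_1 − rank ∂_2 = (18 − 6) − 12 = 0, and ∂_2 has invariant factor 2 > 1, so H_1 ≅ Z/2.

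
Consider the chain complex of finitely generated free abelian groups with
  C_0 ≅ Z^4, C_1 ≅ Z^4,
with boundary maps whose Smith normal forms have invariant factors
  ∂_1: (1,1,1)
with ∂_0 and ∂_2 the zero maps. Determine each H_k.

H_0: b_0 = 4 − 0 − 3 = 1; torsion from ∂_1 factors > 1: none. So H_0 ≅ Z.
H_1: b_1 = 4 − 3 − 0 = 1; torsion from ∂_2 factors > 1: none. So H_1 ≅ Z.

H_0 ≅ Z,  H_1 ≅ Z.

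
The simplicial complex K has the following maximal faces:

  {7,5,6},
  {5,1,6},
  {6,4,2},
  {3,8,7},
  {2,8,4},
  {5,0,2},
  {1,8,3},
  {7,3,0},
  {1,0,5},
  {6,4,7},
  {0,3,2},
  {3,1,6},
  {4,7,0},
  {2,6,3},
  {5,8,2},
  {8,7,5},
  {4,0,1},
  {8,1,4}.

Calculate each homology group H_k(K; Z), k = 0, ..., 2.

K has 9 vertices, 27 edges, 18 triangles.
rank ∂_0 = 0, rank ∂_1 = 8 ⇒ b_0 = 9 − 0 − 8 = 1; all invariant factors of ∂_1 are 1 so no torsion. So H_0 ≅ Z.
rank ∂_1 = 8, rank ∂_2 = 17 ⇒ b_1 = 27 − 8 − 17 = 2; all invariant factors of ∂_2 are 1 so no torsion. So H_1 ≅ Z^2.
rank ∂_2 = 17, rank ∂_3 = 0 ⇒ b_2 = 18 − 17 − 0 = 1. So H_2 ≅ Z.

H_0 = Z,  H_1 = Z^2,  H_2 = Z.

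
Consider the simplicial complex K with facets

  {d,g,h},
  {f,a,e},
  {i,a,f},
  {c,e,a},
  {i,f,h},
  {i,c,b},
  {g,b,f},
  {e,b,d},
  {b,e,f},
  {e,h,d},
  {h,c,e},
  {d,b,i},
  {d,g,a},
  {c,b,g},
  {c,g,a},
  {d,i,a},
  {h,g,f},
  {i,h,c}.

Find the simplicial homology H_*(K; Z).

Fix the vertex order a < b < c < d < e < f < g < h < i and write every simplex with vertices in increasing order. Then dim K = 2 and the simplices of K are:

  0-simplices (9): a, b, c, d, e, f, g, h, i
  1-simplices (27): ac, ad, ae, af, ag, ai, bc, bd, be, bf, bg, bi, ce, cg, ch, ci, de, dg, dh, di, ef, eh, fg, fh, fi, gh, hi
  2-simplices (18): ace, acg, adg, adi, aef, afi, bcg, bci, bde, bdi, bef, bfg, ceh, chi, deh, dgh, fgh, fhi

giving chain groups C_0 ≅ Z^9, C_1 ≅ Z^27, C_2 ≅ Z^18.

∂_1: C_1 → C_0 sends each edge [p,q] (with p < q) to q − p.
As a 9×27 matrix over Z this has rank 8, with invariant factors (1,1,1,1,1,1,1,1).

∂_2: C_2 → C_1 sends each 2-simplex [p,q,r] to [q,r] − [p,r] + [p,q]. For instance
  ∂acg = cg − ag + ac,
  ∂afi = fi − ai + af.
This gives a 27×18 integer matrix of rank 17; reducing to Smith normal form yields diagonal entries (1,1,1,1,1,1,1,1,1,1,1,1,1,1,1,1,1).

From H_k ≅ ker(∂_k) / im(∂_{k+1}) we obtain:

  H_0: rank C_0 − rank ∂_1 = 9 − 8 = 1, and the invariant factors of ∂_1 are all 1, so H_0 = Z.
  H_1: rank ker ∂_1 − rank ∂_2 = (27 − 8) − 17 = 2, and the invariant factors of ∂_2 are all 1, so H_1 = Z^2.
  H_2: rank ker ∂_2 − rank ∂_3 = (18 − 17) − 0 = 1, and there is no ∂_3, so H_2 = Z.

H_0 = Z,  H_1 = Z^2,  H_2 = Z.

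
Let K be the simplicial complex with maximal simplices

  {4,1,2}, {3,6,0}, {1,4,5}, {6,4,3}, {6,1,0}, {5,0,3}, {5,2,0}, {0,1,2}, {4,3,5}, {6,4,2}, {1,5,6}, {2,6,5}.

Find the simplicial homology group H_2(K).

H_2 ≅ 0.

Fix the vertex order 0 < 1 < 2 < 3 < 4 < 5 < 6 and write every simplex with vertices in increasing order. Then dim K = 2 and the simplices of K are:

  0-simplices (7): [0], [1], [2], [3], [4], [5], [6]
  1-simplices (18): [0,1], [0,2], [0,3], [0,5], [0,6], [1,2], [1,4], [1,5], [1,6], [2,4], [2,5], [2,6], [3,4], [3,5], [3,6], [4,5], [4,6], [5,6]
  2-simplices (12): [0,1,2], [0,1,6], [0,2,5], [0,3,5], [0,3,6], [1,2,4], [1,4,5], [1,5,6], [2,4,6], [2,5,6], [3,4,5], [3,4,6]

giving chain groups C_0 ≅ Z^7, C_1 ≅ Z^18, C_2 ≅ Z^12.

Boundary ∂_1: C_1 → C_0 sends each edge [p,q] (with p < q) to q − p. For instance
  ∂[1,4] = [4] − [1].
The 7×18 boundary matrix has rank 6 and Smith normal form diag(1,1,1,1,1,1).

Boundary ∂_2: C_2 → C_1 maps a triangle to the signed sum of its edges. For instance
  ∂[1,4,5] = [4,5] − [1,5] + [1,4],
  ∂[2,4,6] = [4,6] − [2,6] + [2,4].
This gives a 18×12 integer matrix of rank 12; reducing to Smith normal form yields diagonal entries (1,1,1,1,1,1,1,1,1,1,1,2).

Computing H_k = (kernel of ∂_k) / (image of ∂_{k+1}):

  H_2: rank ker ∂_2 − rank ∂_3 = (12 − 12) − 0 = 0, and there is no ∂_3, so H_2 ≅ 0.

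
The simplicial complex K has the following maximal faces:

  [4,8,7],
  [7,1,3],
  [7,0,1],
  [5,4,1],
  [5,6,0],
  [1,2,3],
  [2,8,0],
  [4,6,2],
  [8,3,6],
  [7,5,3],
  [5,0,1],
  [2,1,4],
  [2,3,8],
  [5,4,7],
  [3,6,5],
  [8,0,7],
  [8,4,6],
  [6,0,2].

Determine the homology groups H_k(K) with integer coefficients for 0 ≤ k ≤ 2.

H_0 ≅ Z,  H_1 ≅ Z ⊕ Z/2,  H_2 = 0.

We work with the vertex ordering 0 < 1 < 2 < 3 < 4 < 5 < 6 < 7 < 8. The simplices of K, each written with vertices in increasing order, are:

  0-simplices (9): [0], [1], [2], [3], [4], [5], [6], [7], [8]
  1-simplices (27): (27 of them)
  2-simplices (18): [0,1,5], [0,1,7], [0,2,6], [0,2,8], [0,5,6], [0,7,8], [1,2,3], [1,2,4], [1,3,7], [1,4,5], [2,3,8], [2,4,6], [3,5,6], [3,5,7], [3,6,8], [4,5,7], [4,6,8], [4,7,8]

giving chain groups C_0 ≅ Z^9, C_1 ≅ Z^27, C_2 ≅ Z^18.

The boundary map ∂_1: C_1 → C_0 sends each edge [p,q] (with p < q) to q − p. For instance
  ∂[4,8] = [8] − [4].
As a 9×27 matrix over Z this has rank 8, with invariant factors (1,1,1,1,1,1,1,1).

Boundary ∂_2: C_2 → C_1 acts by ∂[p,q,r] = [q,r] − [p,r] + [p,q]. For instance
  ∂[3,5,6] = [5,6] − [3,6] + [3,5],
  ∂[0,5,6] = [5,6] − [0,6] + [0,5].
The 27×18 boundary matrix has rank 18 and Smith normal form diag(1,1,1,1,1,1,1,1,1,1,1,1,1,1,1,1,1,2).

Reading off H_k = ker ∂_k / im ∂_{k+1}:

  H_0: rank C_0 − rank ∂_1 = 9 − 8 = 1, and the invariant factors of ∂_1 are all 1, so H_0 = Z.
  H_1: rank ker ∂_1 − rank ∂_2 = (27 − 8) − 18 = 1, and ∂_2 has invariant factor 2 > 1, so H_1 = Z ⊕ Z/2.
  H_2: rank ker ∂_2 − rank ∂_3 = (18 − 18) − 0 = 0, and there is no ∂_3, so H_2 = 0.

As a check, the Euler characteristic is 9 − 27 + 18 = 0, which agrees with 1 − 1 + 0 = 0.
(K is a triangulation of the Klein bottle.)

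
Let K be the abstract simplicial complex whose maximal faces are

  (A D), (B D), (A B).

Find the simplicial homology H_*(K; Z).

H_0 ≅ Z,  H_1 ≅ Z.

We work with the vertex ordering A < B < D. The simplices of K, each written with vertices in increasing order, are:

  0-simplices (3): A, B, D
  1-simplices (3): AB, AD, BD

so the chain groups are C_0 ≅ Z^3, C_1 ≅ Z^3.

Boundary ∂_1: C_1 → C_0 is given by ∂[p,q] = [q] − [p]. For instance
  ∂AD = D − A.
This gives a 3×3 integer matrix of rank 2; reducing to Smith normal form yields diagonal entries (1,1).

Reading off H_k = ker ∂_k / im ∂_{k+1}:

  H_0: rank C_0 − rank ∂_1 = 3 − 2 = 1, and the invariant factors of ∂_1 are all 1, so H_0 ≅ Z.
  H_1: rank ker ∂_1 − rank ∂_2 = (3 − 2) − 0 = 1, and there is no ∂_2, so H_1 ≅ Z.

(K is a triangulation of the circle S^1.)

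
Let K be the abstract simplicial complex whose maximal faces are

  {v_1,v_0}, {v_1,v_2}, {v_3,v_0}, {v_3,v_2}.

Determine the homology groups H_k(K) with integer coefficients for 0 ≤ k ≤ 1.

Take the total order v_0 < v_1 < v_2 < v_3 on the vertex set. Then K (dimension 1) consists of the simplices:

  0-simplices (4): [v_0], [v_1], [v_2], [v_3]
  1-simplices (4): [v_0,v_1], [v_0,v_3], [v_1,v_2], [v_2,v_3]

Hence C_0 ≅ Z^4, C_1 ≅ Z^4.

Boundary ∂_1: C_1 → C_0 sends each edge [p,q] (with p < q) to q − p.
This gives a 4×4 integer matrix of rank 3; reducing to Smith normal form yields diagonal entries (1,1,1).

Computing H_k = (kernel of ∂_k) / (image of ∂_{k+1}):

  H_0: rank C_0 − rank ∂_1 = 4 − 3 = 1, and the invariant factors of ∂_1 are all 1, so H_0 = Z.
  H_1: rank ker ∂_1 − rank ∂_2 = (4 − 3) − 0 = 1, and there is no ∂_2, so H_1 = Z.

As a check, the Euler characteristic is 4 − 4 = 0, which agrees with 1 − 1 = 0.

H_0 ≅ Z,  H_1 ≅ Z.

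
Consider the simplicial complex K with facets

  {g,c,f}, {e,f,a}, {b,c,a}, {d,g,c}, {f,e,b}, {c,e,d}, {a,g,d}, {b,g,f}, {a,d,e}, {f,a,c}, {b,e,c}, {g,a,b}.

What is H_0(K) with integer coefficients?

Order the vertices as a < b < c < d < e < f < g. Listing each simplex with vertices in this order, K has dimension 2 with simplices:

  0-simplices (7): a, b, c, d, e, f, g
  1-simplices (18): ab, ac, ad, ae, af, ag, bc, be, bf, bg, cd, ce, cf, cg, de, dg, ef, fg
  2-simplices (12): abc, abg, acf, ade, adg, aef, bce, bef, bfg, cde, cdg, cfg

so the chain groups are C_0 ≅ Z^7, C_1 ≅ Z^18, C_2 ≅ Z^12.

∂_1: C_1 → C_0 maps an edge to its endpoints' difference, ∂[p,q] = q − p.
This gives a 7×18 integer matrix of rank 6; reducing to Smith normal form yields diagonal entries (1,1,1,1,1,1).

Boundary ∂_2: C_2 → C_1 sends each 2-simplex [p,q,r] to [q,r] − [p,r] + [p,q]. For instance
  ∂cde = de − ce + cd,
  ∂cdg = dg − cg + cd.
The resulting 18×12 matrix has rank 12, and its Smith normal form has invariant factors (1,1,1,1,1,1,1,1,1,1,1,2).

Reading off H_k = ker ∂_k / im ∂_{k+1}:

  H_0: rank C_0 − rank ∂_1 = 7 − 6 = 1, and the invariant factors of ∂_1 are all 1, so H_0 = Z.

H_0 = Z.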